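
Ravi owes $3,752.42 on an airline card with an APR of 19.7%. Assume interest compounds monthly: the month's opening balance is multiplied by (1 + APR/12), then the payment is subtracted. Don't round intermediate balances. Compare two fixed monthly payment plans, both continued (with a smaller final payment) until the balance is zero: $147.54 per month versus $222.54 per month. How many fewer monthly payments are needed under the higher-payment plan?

14 fewer payments

Monthly rate r = 19.7%/12 = 1.64167% = 0.0164167.
At $147.54/mo: n = ⌈−ln(1 − rB₀/P)/ln(1+r)⌉ = 34 payments (last $28.50); total interest = total paid − $3,752.42 = $1,144.90.
At $222.54/mo: 20 payments (last $201.13); total interest $676.97.
Payments saved = 34 − 20 = 14.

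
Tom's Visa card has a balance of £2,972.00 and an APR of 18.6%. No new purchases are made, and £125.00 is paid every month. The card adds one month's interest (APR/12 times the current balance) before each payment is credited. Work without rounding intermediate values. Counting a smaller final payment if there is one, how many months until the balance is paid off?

Monthly rate r = 18.6%/12 = 1.55% = 0.0155.
Recurrence: B ← B·(1+r) − £125.00.
Month 1: interest £46.07; balance after payment £2,893.07.
Month 2: interest £44.84; balance after payment £2,812.91.
Closed form: n = −ln(1 − rB₀/P)/ln(1+r) = −ln(0.63147)/ln(1.0155) ≈ 29.887, so the balance reaches zero during payment 30.

30 months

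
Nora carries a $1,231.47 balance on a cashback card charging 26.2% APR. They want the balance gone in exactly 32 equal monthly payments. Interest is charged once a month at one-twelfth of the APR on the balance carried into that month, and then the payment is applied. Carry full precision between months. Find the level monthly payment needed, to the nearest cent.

Monthly rate r = 26.2%/12 = 2.18333% = 0.0218333.
Level-payment amortization: P = B₀·r / (1 − (1+r)^(−n)) = 1231.47·0.0218333 / (1 − 1.02183^(−32)).
Denominator 1 − (1+r)^(−32) = 0.498999803.
P = 26.8871 / 0.498999803 ≈ 53.88.

$53.88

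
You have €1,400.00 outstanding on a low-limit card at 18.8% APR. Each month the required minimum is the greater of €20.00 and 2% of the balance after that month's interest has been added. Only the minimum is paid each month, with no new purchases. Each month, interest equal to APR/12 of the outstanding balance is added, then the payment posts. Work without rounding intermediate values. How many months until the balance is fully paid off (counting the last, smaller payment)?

171 months

Monthly rate r = 18.8%/12 = 1.56667% = 0.0156667.
While 2% of the post-interest balance exceeds €20.00, each month B ← (B·(1+r))·(1 − 0.02), i.e. B shrinks by the factor (1+r)·0.98 = 0.99535.
This holds for months 1–76. Entering month 77 the balance is €982.65; 2% of the post-interest balance is now below €20.00, so the flat €20.00 minimum applies from here.
From month 77 a fixed €20.00 at rate r clears €982.65 in 95 more payments. Total: 76 + 95 = 171 months.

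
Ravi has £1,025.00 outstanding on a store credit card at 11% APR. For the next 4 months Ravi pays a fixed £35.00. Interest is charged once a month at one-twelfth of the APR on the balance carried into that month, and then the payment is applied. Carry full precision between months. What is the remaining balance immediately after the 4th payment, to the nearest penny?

£921.17

Monthly rate r = 11%/12 = 0.916667% = 0.00916667.
Each month: B ← B·(1+r) − £35.00.
Month 1: interest £9.40; balance after payment £999.40.
Month 2: interest £9.16; balance after payment £973.56.
Month 3: interest £8.92; balance after payment £947.48.
Month 4: interest £8.69; balance after payment £921.17.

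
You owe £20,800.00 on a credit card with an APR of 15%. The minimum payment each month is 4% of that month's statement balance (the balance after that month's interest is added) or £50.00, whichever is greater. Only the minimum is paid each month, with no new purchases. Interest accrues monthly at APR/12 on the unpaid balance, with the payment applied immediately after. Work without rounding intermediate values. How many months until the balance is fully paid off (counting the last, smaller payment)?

130 months

Monthly rate r = 15%/12 = 1.25% = 0.0125.
While 4% of the post-interest balance exceeds £50.00, each month B ← (B·(1+r))·(1 − 0.04), i.e. B shrinks by the factor (1+r)·0.96 = 0.972.
This holds for months 1–100. Entering month 101 the balance is £1,215.32; 4% of the post-interest balance is now below £50.00, so the flat £50.00 minimum applies from here.
From month 101 a fixed £50.00 at rate r clears £1,215.32 in 30 more payments. Total: 100 + 30 = 130 months.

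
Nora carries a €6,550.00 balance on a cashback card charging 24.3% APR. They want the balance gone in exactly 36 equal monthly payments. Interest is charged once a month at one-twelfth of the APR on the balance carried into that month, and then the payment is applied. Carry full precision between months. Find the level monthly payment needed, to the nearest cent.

€258.01

Monthly rate r = 24.3%/12 = 2.025% = 0.02025.
Level-payment amortization: P = B₀·r / (1 − (1+r)^(−n)) = 6550.00·0.02025 / (1 − 1.02025^(−36)).
Denominator 1 − (1+r)^(−36) = 0.514082796.
P = 132.638 / 0.514082796 ≈ 258.01.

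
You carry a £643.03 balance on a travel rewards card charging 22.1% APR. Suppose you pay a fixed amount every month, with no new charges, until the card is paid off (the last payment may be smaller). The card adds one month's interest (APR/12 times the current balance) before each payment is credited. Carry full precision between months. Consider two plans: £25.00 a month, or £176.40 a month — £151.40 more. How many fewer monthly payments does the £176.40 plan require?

Monthly rate r = 22.1%/12 = 1.84167% = 0.0184167.
At £25.00/mo: n = ⌈−ln(1 − rB₀/P)/ln(1+r)⌉ = 36 payments (last £4.36); total interest = total paid − £643.03 = £236.33.
At £176.40/mo: 4 payments (last £142.79); total interest £28.96.
Payments saved = 36 − 4 = 32.

32 fewer payments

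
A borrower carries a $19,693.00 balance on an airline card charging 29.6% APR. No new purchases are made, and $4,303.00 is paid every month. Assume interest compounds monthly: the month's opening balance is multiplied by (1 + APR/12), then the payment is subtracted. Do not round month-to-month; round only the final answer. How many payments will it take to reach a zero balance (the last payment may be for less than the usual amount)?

Monthly rate r = 29.6%/12 = 2.46667% = 0.0246667.
Recurrence: B ← B·(1+r) − $4,303.00.
Month 1: interest $485.76; balance after payment $15,875.76.
Month 2: interest $391.60; balance after payment $11,964.36.
Month 3: interest $295.12; balance after payment $7,956.48.
Month 4: interest $196.26; balance after payment $3,849.74.
Month 5: interest $94.96; balance after payment $0.00.

5 payments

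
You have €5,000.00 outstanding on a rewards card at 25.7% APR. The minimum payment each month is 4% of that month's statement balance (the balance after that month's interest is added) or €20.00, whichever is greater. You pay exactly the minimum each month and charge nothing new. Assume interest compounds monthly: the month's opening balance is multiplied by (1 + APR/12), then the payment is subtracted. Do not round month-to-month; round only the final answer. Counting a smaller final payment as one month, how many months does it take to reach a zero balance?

154 months

Monthly rate r = 25.7%/12 = 2.14167% = 0.0214167.
While 4% of the post-interest balance exceeds €20.00, each month B ← (B·(1+r))·(1 − 0.04), i.e. B shrinks by the factor (1+r)·0.96 = 0.98056.
This holds for months 1–119. Entering month 120 the balance is €483.50; 4% of the post-interest balance is now below €20.00, so the flat €20.00 minimum applies from here.
From month 120 a fixed €20.00 at rate r clears €483.50 in 35 more payments. Total: 119 + 35 = 154 months.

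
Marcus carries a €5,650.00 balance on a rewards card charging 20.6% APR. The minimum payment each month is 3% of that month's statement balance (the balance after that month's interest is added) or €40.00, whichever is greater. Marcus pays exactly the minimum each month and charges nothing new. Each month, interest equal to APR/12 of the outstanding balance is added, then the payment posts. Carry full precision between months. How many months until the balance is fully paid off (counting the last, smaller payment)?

158 months

Monthly rate r = 20.6%/12 = 1.71667% = 0.0171667.
While 3% of the post-interest balance exceeds €40.00, each month B ← (B·(1+r))·(1 − 0.03), i.e. B shrinks by the factor (1+r)·0.97 = 0.98665.
This holds for months 1–109. Entering month 110 the balance is €1,305.90; 3% of the post-interest balance is now below €40.00, so the flat €40.00 minimum applies from here.
From month 110 a fixed €40.00 at rate r clears €1,305.90 in 49 more payments. Total: 109 + 49 = 158 months.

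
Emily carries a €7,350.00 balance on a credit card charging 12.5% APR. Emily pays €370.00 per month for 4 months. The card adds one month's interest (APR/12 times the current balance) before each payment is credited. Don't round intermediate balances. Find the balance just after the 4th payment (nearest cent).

Monthly rate r = 12.5%/12 = 1.04167% = 0.0104167.
Each month: B ← B·(1+r) − €370.00.
Month 1: interest €76.56; balance after payment €7,056.56.
Month 2: interest €73.51; balance after payment €6,760.07.
Month 3: interest €70.42; balance after payment €6,460.49.
Month 4: interest €67.30; balance after payment €6,157.78.

€6,157.78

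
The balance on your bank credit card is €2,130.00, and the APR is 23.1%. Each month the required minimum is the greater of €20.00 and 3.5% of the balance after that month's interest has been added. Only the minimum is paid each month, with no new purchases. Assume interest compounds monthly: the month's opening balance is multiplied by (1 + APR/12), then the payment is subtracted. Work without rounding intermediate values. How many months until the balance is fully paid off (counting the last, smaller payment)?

122 months

Monthly rate r = 23.1%/12 = 1.925% = 0.01925.
While 3.5% of the post-interest balance exceeds €20.00, each month B ← (B·(1+r))·(1 − 0.035), i.e. B shrinks by the factor (1+r)·0.965 = 0.98358.
This holds for months 1–81. Entering month 82 the balance is €556.97; 3.5% of the post-interest balance is now below €20.00, so the flat €20.00 minimum applies from here.
From month 82 a fixed €20.00 at rate r clears €556.97 in 41 more payments. Total: 81 + 41 = 122 months.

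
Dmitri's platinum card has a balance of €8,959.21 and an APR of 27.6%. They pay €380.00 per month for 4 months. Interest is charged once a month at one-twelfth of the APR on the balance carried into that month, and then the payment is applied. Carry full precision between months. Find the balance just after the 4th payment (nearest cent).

€8,239.08

Monthly rate r = 27.6%/12 = 2.3% = 0.023.
Each month: B ← B·(1+r) − €380.00.
Month 1: interest €206.06; balance after payment €8,785.27.
Month 2: interest €202.06; balance after payment €8,607.33.
Month 3: interest €197.97; balance after payment €8,425.30.
Month 4: interest €193.78; balance after payment €8,239.08.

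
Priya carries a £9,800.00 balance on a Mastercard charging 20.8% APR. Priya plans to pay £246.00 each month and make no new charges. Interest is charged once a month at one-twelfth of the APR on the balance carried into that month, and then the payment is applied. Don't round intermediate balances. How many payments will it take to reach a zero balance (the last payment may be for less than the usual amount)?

69 payments

Monthly rate r = 20.8%/12 = 1.73333% = 0.0173333.
Recurrence: B ← B·(1+r) − £246.00.
Month 1: interest £169.87; balance after payment £9,723.87.
Month 2: interest £168.55; balance after payment £9,646.41.
Closed form: n = −ln(1 − rB₀/P)/ln(1+r) = −ln(0.30949)/ln(1.01733) ≈ 68.249, so the balance reaches zero during payment 69.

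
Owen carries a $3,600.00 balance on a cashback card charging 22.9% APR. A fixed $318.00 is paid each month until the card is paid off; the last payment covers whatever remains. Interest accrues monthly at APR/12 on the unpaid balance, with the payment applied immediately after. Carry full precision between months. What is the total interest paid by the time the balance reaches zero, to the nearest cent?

$494.77

Monthly rate r = 22.9%/12 = 1.90833% = 0.0190833.
Payoff takes n = ⌈−ln(1 − rB₀/P)/ln(1+r)⌉ = ⌈12.876⌉ = 13 payments; the last is $278.77.
Total paid = 12·$318.00 + $278.77 = $4,094.77.
Total interest = total paid − principal = $4,094.77 − $3,600.00 = $494.77.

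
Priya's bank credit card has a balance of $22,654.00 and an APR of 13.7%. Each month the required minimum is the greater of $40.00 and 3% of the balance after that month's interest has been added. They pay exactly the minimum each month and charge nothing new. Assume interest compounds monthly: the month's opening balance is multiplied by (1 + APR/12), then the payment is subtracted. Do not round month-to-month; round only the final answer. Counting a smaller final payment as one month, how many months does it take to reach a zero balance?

191 months

Monthly rate r = 13.7%/12 = 1.14167% = 0.0114167.
While 3% of the post-interest balance exceeds $40.00, each month B ← (B·(1+r))·(1 − 0.03), i.e. B shrinks by the factor (1+r)·0.97 = 0.98107.
This holds for months 1–149. Entering month 150 the balance is $1,314.37; 3% of the post-interest balance is now below $40.00, so the flat $40.00 minimum applies from here.
From month 150 a fixed $40.00 at rate r clears $1,314.37 in 42 more payments. Total: 149 + 42 = 191 months.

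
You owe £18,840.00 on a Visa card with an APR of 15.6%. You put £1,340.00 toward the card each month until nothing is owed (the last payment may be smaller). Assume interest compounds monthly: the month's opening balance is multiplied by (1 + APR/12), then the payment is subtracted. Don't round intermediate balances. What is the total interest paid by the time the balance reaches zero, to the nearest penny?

£2,102.24

Monthly rate r = 15.6%/12 = 1.3% = 0.013.
Payoff takes n = ⌈−ln(1 − rB₀/P)/ln(1+r)⌉ = ⌈15.627⌉ = 16 payments; the last is £842.24.
Total paid = 15·£1,340.00 + £842.24 = £20,942.24.
Total interest = total paid − principal = £20,942.24 − £18,840.00 = £2,102.24.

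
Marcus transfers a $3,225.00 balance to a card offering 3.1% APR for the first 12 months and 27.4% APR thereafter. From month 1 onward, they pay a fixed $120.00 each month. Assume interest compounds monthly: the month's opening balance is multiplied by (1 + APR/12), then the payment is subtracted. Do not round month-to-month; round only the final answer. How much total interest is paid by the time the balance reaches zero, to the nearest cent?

Promo months 1–12 at r₀ = 3.1%/12 = 0.00258333; months 13+ at r₁ = 27.4%/12 = 0.0228333.
After month 12: iterate B ← B·(1+r₀) − $120.00 for 12 months → $1,865.77.
Then at r₁ with $120.00/mo: n₂ = −ln(1 − r₁·B/P)/ln(1+r₁) ≈ 19.42 → 20 more payments.
Total paid = 31·$120.00 + $51.21 = $3,771.21; interest = $3,771.21 − $3,225.00 = $546.21.

$546.21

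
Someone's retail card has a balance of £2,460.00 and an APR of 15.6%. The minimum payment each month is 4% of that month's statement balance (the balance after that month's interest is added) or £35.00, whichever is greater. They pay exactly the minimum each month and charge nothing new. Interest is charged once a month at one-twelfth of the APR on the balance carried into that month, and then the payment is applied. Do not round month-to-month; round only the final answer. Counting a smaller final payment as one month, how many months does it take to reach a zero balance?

Monthly rate r = 15.6%/12 = 1.3% = 0.013.
While 4% of the post-interest balance exceeds £35.00, each month B ← (B·(1+r))·(1 − 0.04), i.e. B shrinks by the factor (1+r)·0.96 = 0.97248.
This holds for months 1–38. Entering month 39 the balance is £851.92; 4% of the post-interest balance is now below £35.00, so the flat £35.00 minimum applies from here.
From month 39 a fixed £35.00 at rate r clears £851.92 in 30 more payments. Total: 38 + 30 = 68 months.

68 months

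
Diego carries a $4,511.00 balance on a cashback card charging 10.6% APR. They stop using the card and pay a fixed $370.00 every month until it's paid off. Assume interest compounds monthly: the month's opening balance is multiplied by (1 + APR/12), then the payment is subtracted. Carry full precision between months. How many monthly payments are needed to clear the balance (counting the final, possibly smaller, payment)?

Monthly rate r = 10.6%/12 = 0.883333% = 0.00883333.
Recurrence: B ← B·(1+r) − $370.00.
Month 1: interest $39.85; balance after payment $4,180.85.
Month 2: interest $36.93; balance after payment $3,847.78.
Closed form: n = −ln(1 − rB₀/P)/ln(1+r) = −ln(0.8923)/ln(1.00883) ≈ 12.957, so the balance reaches zero during payment 13.

13 payments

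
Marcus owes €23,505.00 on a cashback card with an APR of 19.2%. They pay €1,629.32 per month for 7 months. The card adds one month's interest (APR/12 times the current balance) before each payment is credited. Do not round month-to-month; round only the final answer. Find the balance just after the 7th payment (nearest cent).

€14,299.82

Monthly rate r = 19.2%/12 = 1.6% = 0.016.
Each month: B ← B·(1+r) − €1,629.32.
Month 1: interest €376.08; balance after payment €22,251.76.
Month 2: interest €356.03; balance after payment €20,978.47.
Month 3: interest €335.66; balance after payment €19,684.80.
Month 4: interest €314.96; balance after payment €18,370.44.
Month 5: interest €293.93; balance after payment €17,035.05.
Month 6: interest €272.56; balance after payment €15,678.29.
Month 7: interest €250.85; balance after payment €14,299.82.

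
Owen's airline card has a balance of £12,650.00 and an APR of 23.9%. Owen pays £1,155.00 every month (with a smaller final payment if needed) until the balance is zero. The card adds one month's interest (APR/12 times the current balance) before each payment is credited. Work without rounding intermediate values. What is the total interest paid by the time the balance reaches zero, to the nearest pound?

£1,765

Monthly rate r = 23.9%/12 = 1.99167% = 0.0199167.
Payoff takes n = ⌈−ln(1 − rB₀/P)/ln(1+r)⌉ = ⌈12.478⌉ = 13 payments; the last is £554.66.
Total paid = 12·£1,155.00 + £554.66 = £14,414.66.
Total interest = total paid − principal = £14,414.66 − £12,650.00 = £1,764.66.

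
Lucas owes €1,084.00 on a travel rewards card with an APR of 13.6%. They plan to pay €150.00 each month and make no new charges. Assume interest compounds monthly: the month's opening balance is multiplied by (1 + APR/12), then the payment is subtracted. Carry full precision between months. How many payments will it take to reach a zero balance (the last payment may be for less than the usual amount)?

8 months

Monthly rate r = 13.6%/12 = 1.13333% = 0.0113333.
Recurrence: B ← B·(1+r) − €150.00.
Month 1: interest €12.29; balance after payment €946.29.
Month 2: interest €10.72; balance after payment €807.01.
Closed form: n = −ln(1 − rB₀/P)/ln(1+r) = −ln(0.9181)/ln(1.01133) ≈ 7.582, so the balance reaches zero during payment 8.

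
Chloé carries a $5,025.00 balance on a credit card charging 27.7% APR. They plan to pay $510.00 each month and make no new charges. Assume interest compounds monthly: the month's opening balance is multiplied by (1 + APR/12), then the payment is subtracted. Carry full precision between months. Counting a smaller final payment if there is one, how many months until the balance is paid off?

12 payments

Monthly rate r = 27.7%/12 = 2.30833% = 0.0230833.
Recurrence: B ← B·(1+r) − $510.00.
Month 1: interest $115.99; balance after payment $4,630.99.
Month 2: interest $106.90; balance after payment $4,227.89.
Closed form: n = −ln(1 − rB₀/P)/ln(1+r) = −ln(0.77256)/ln(1.02308) ≈ 11.307, so the balance reaches zero during payment 12.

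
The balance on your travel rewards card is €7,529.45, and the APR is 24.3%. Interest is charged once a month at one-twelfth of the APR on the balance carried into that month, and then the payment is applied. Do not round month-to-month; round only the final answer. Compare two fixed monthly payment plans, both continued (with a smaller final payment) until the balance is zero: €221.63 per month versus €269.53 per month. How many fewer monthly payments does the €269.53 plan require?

Monthly rate r = 24.3%/12 = 2.025% = 0.02025.
At €221.63/mo: n = ⌈−ln(1 − rB₀/P)/ln(1+r)⌉ = 59 payments (last €20.53); total interest = total paid − €7,529.45 = €5,345.62.
At €269.53/mo: 42 payments (last €162.64); total interest €3,683.92.
Payments saved = 59 − 42 = 17.

17 fewer payments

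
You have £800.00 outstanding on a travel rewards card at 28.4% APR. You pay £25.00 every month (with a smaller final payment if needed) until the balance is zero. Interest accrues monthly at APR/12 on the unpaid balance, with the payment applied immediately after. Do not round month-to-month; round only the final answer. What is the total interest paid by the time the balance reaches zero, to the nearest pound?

£714

Monthly rate r = 28.4%/12 = 2.36667% = 0.0236667.
Payoff takes n = ⌈−ln(1 − rB₀/P)/ln(1+r)⌉ = ⌈60.539⌉ = 61 payments; the last is £13.55.
Total paid = 60·£25.00 + £13.55 = £1,513.55.
Total interest = total paid − principal = £1,513.55 − £800.00 = £713.55.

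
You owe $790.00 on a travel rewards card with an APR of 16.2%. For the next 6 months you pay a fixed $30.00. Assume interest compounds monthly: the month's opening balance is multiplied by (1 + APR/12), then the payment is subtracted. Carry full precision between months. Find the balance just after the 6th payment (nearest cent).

$670.00

Monthly rate r = 16.2%/12 = 1.35% = 0.0135.
Each month: B ← B·(1+r) − $30.00.
Month 1: interest $10.66; balance after payment $770.66.
Month 2: interest $10.40; balance after payment $751.07.
Month 3: interest $10.14; balance after payment $731.21.
Month 4: interest $9.87; balance after payment $711.08.
Month 5: interest $9.60; balance after payment $690.68.
Month 6: interest $9.32; balance after payment $670.00.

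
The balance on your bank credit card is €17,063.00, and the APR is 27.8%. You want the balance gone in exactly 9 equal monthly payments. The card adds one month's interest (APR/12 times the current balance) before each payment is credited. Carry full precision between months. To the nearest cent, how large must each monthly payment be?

Monthly rate r = 27.8%/12 = 2.31667% = 0.0231667.
Level-payment amortization: P = B₀·r / (1 − (1+r)^(−n)) = 17063.00·0.0231667 / (1 − 1.02317^(−9)).
Denominator 1 − (1+r)^(−9) = 0.18626583.
P = 395.293 / 0.18626583 ≈ 2122.20.

€2,122.20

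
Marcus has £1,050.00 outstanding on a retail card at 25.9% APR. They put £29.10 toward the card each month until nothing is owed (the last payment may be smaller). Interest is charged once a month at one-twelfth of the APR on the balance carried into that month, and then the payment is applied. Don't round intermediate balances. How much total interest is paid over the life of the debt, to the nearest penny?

£1,005.93

Monthly rate r = 25.9%/12 = 2.15833% = 0.0215833.
Payoff takes n = ⌈−ln(1 − rB₀/P)/ln(1+r)⌉ = ⌈70.648⌉ = 71 payments; the last is £18.93.
Total paid = 70·£29.10 + £18.93 = £2,055.93.
Total interest = total paid − principal = £2,055.93 − £1,050.00 = £1,005.93.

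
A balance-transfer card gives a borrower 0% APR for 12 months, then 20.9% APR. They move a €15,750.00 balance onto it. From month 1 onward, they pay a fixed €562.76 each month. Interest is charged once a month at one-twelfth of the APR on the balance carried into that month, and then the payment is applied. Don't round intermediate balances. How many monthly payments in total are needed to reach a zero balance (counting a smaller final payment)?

Promo months 1–12 at r₀ = 0%/12 = 0; months 13+ at r₁ = 20.9%/12 = 0.0174167.
After month 12 (no interest yet): B = €15,750.00 − 12·€562.76 = €8,996.88.
Then at r₁ with €562.76/mo: n₂ = −ln(1 − r₁·B/P)/ln(1+r₁) ≈ 18.90 → 19 more payments.

31 payments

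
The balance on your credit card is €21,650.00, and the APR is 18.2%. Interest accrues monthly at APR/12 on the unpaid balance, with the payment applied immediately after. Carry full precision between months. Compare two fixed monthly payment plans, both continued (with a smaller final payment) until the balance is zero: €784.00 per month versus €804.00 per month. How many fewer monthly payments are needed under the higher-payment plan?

2 fewer payments

Monthly rate r = 18.2%/12 = 1.51667% = 0.0151667.
At €784.00/mo: n = ⌈−ln(1 − rB₀/P)/ln(1+r)⌉ = 37 payments (last €42.04); total interest = total paid − €21,650.00 = €6,616.04.
At €804.00/mo: 35 payments (last €702.46); total interest €6,388.46.
Payments saved = 37 − 35 = 2.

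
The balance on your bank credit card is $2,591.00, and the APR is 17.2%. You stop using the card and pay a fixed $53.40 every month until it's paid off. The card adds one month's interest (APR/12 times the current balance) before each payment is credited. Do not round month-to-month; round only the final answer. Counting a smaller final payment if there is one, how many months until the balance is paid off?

84 months

Monthly rate r = 17.2%/12 = 1.43333% = 0.0143333.
Recurrence: B ← B·(1+r) − $53.40.
Month 1: interest $37.14; balance after payment $2,574.74.
Month 2: interest $36.90; balance after payment $2,558.24.
Closed form: n = −ln(1 − rB₀/P)/ln(1+r) = −ln(0.30454)/ln(1.01433) ≈ 83.544, so the balance reaches zero during payment 84.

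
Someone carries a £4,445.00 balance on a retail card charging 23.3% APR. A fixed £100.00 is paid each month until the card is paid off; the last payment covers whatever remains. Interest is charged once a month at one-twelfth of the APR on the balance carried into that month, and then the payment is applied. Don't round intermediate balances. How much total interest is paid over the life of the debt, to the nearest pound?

£5,894

Monthly rate r = 23.3%/12 = 1.94167% = 0.0194167.
Payoff takes n = ⌈−ln(1 − rB₀/P)/ln(1+r)⌉ = ⌈103.392⌉ = 104 payments; the last is £39.45.
Total paid = 103·£100.00 + £39.45 = £10,339.45.
Total interest = total paid − principal = £10,339.45 − £4,445.00 = £5,894.45.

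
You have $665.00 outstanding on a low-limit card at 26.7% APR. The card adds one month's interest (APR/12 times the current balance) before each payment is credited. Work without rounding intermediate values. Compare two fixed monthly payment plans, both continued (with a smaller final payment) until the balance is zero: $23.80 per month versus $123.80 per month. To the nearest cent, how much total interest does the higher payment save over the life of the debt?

Monthly rate r = 26.7%/12 = 2.225% = 0.02225.
At $23.80/mo: n = ⌈−ln(1 − rB₀/P)/ln(1+r)⌉ = 45 payments (last $4.12); total interest = total paid − $665.00 = $386.32.
At $123.80/mo: 6 payments (last $97.30); total interest $51.30.
Interest saved = $386.32 − $51.30 = $335.02.

$335.02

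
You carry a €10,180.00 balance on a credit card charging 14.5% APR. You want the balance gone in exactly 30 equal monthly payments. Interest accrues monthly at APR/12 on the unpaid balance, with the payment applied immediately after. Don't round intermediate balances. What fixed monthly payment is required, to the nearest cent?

€406.57

Monthly rate r = 14.5%/12 = 1.20833% = 0.0120833.
Level-payment amortization: P = B₀·r / (1 − (1+r)^(−n)) = 10180.00·0.0120833 / (1 − 1.01208^(−30)).
Denominator 1 − (1+r)^(−30) = 0.302552042.
P = 123.008 / 0.302552042 ≈ 406.57.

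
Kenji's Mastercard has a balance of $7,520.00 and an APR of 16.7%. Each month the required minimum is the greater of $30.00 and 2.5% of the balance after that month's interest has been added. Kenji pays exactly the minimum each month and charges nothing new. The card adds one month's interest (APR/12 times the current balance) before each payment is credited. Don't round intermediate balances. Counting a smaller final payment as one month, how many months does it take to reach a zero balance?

Monthly rate r = 16.7%/12 = 1.39167% = 0.0139167.
While 2.5% of the post-interest balance exceeds $30.00, each month B ← (B·(1+r))·(1 − 0.025), i.e. B shrinks by the factor (1+r)·0.975 = 0.98857.
This holds for months 1–161. Entering month 162 the balance is $1,181.20; 2.5% of the post-interest balance is now below $30.00, so the flat $30.00 minimum applies from here.
From month 162 a fixed $30.00 at rate r clears $1,181.20 in 58 more payments. Total: 161 + 58 = 219 months.

219 months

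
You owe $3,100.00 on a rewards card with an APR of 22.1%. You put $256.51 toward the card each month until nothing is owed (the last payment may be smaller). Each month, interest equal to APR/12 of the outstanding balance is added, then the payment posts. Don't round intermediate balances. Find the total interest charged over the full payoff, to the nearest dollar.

$439

Monthly rate r = 22.1%/12 = 1.84167% = 0.0184167.
Payoff takes n = ⌈−ln(1 − rB₀/P)/ln(1+r)⌉ = ⌈13.796⌉ = 14 payments; the last is $204.53.
Total paid = 13·$256.51 + $204.53 = $3,539.16.
Total interest = total paid − principal = $3,539.16 − $3,100.00 = $439.16.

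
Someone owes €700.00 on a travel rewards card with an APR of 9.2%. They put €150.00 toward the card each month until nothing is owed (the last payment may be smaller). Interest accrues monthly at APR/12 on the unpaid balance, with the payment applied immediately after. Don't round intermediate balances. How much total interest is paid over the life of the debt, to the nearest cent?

€15.66

Monthly rate r = 9.2%/12 = 0.766667% = 0.00766667.
Payoff takes n = ⌈−ln(1 − rB₀/P)/ln(1+r)⌉ = ⌈4.770⌉ = 5 payments; the last is €115.66.
Total paid = 4·€150.00 + €115.66 = €715.66.
Total interest = total paid − principal = €715.66 − €700.00 = €15.66.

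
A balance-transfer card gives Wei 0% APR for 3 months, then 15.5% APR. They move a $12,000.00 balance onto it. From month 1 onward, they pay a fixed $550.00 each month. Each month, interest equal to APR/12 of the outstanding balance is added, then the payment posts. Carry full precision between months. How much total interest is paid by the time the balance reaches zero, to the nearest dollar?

Promo months 1–3 at r₀ = 0%/12 = 0; months 4+ at r₁ = 15.5%/12 = 0.0129167.
After month 3 (no interest yet): B = $12,000.00 − 3·$550.00 = $10,350.00.
Then at r₁ with $550.00/mo: n₂ = −ln(1 − r₁·B/P)/ln(1+r₁) ≈ 21.70 → 22 more payments.
Total paid = 24·$550.00 + $385.11 = $13,585.11; interest = $13,585.11 − $12,000.00 = $1,585.11.

$1,585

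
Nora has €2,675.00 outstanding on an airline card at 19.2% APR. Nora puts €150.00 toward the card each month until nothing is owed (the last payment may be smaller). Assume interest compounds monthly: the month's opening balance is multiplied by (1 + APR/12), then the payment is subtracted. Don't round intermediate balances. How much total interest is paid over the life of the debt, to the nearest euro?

Monthly rate r = 19.2%/12 = 1.6% = 0.016.
Payoff takes n = ⌈−ln(1 − rB₀/P)/ln(1+r)⌉ = ⌈21.164⌉ = 22 payments; the last is €24.72.
Total paid = 21·€150.00 + €24.72 = €3,174.72.
Total interest = total paid − principal = €3,174.72 − €2,675.00 = €499.72.

€500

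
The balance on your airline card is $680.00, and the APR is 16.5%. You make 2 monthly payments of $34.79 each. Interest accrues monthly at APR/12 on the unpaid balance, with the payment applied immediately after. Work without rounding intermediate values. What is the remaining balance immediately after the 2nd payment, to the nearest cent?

$628.77

Monthly rate r = 16.5%/12 = 1.375% = 0.01375.
Each month: B ← B·(1+r) − $34.79.
Month 1: interest $9.35; balance after payment $654.56.
Month 2: interest $9.00; balance after payment $628.77.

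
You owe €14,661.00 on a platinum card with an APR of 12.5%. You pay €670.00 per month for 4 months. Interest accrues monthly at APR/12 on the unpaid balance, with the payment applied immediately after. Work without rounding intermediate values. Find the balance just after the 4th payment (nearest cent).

Monthly rate r = 12.5%/12 = 1.04167% = 0.0104167.
Each month: B ← B·(1+r) − €670.00.
Month 1: interest €152.72; balance after payment €14,143.72.
Month 2: interest €147.33; balance after payment €13,621.05.
Month 3: interest €141.89; balance after payment €13,092.94.
Month 4: interest €136.38; balance after payment €12,559.32.

€12,559.32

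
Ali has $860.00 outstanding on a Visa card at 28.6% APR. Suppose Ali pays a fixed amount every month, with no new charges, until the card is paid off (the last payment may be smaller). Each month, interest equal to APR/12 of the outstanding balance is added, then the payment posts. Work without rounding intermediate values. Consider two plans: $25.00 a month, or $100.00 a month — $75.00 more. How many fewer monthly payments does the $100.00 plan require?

Monthly rate r = 28.6%/12 = 2.38333% = 0.0238333.
At $25.00/mo: n = ⌈−ln(1 − rB₀/P)/ln(1+r)⌉ = 73 payments (last $19.36); total interest = total paid − $860.00 = $959.36.
At $100.00/mo: 10 payments (last $74.05); total interest $114.05.
Payments saved = 73 − 10 = 63.

63 fewer payments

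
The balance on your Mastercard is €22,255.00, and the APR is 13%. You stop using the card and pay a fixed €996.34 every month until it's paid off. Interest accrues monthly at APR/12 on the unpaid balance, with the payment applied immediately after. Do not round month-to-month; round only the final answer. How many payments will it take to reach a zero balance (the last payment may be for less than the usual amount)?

26 months

Monthly rate r = 13%/12 = 1.08333% = 0.0108333.
Recurrence: B ← B·(1+r) − €996.34.
Month 1: interest €241.10; balance after payment €21,499.76.
Month 2: interest €232.91; balance after payment €20,736.33.
Closed form: n = −ln(1 − rB₀/P)/ln(1+r) = −ln(0.75802)/ln(1.01083) ≈ 25.712, so the balance reaches zero during payment 26.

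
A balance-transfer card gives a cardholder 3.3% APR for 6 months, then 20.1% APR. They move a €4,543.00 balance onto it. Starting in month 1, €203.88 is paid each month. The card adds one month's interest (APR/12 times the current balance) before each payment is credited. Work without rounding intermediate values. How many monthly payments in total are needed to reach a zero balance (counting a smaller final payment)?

Promo months 1–6 at r₀ = 3.3%/12 = 0.00275; months 7+ at r₁ = 20.1%/12 = 0.01675.
After month 6: iterate B ← B·(1+r₀) − €203.88 for 6 months → €3,386.76.
Then at r₁ with €203.88/mo: n₂ = −ln(1 − r₁·B/P)/ln(1+r₁) ≈ 19.63 → 20 more payments.

26 payments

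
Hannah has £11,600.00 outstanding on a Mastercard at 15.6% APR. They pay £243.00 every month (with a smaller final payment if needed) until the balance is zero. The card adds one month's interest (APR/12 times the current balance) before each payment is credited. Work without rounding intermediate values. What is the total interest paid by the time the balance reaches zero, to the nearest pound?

£6,632

Monthly rate r = 15.6%/12 = 1.3% = 0.013.
Payoff takes n = ⌈−ln(1 − rB₀/P)/ln(1+r)⌉ = ⌈75.030⌉ = 76 payments; the last is £7.28.
Total paid = 75·£243.00 + £7.28 = £18,232.28.
Total interest = total paid − principal = £18,232.28 − £11,600.00 = £6,632.28.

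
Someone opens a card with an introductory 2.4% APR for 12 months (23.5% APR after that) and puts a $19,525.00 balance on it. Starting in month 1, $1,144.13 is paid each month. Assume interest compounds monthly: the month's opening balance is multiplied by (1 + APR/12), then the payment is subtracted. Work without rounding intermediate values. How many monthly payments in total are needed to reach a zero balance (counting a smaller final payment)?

18 months

Promo months 1–12 at r₀ = 2.4%/12 = 0.002; months 13+ at r₁ = 23.5%/12 = 0.0195833.
After month 12: iterate B ← B·(1+r₀) − $1,144.13 for 12 months → $6,117.19.
Then at r₁ with $1,144.13/mo: n₂ = −ln(1 − r₁·B/P)/ln(1+r₁) ≈ 5.70 → 6 more payments.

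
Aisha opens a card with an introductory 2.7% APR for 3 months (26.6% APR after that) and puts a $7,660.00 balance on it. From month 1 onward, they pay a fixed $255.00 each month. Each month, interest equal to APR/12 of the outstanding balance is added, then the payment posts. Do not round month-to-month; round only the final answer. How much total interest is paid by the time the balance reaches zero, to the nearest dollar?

Promo months 1–3 at r₀ = 2.7%/12 = 0.00225; months 4+ at r₁ = 26.6%/12 = 0.0221667.
After month 3: iterate B ← B·(1+r₀) − $255.00 for 3 months → $6,945.10.
Then at r₁ with $255.00/mo: n₂ = −ln(1 − r₁·B/P)/ln(1+r₁) ≈ 42.22 → 43 more payments.
Total paid = 45·$255.00 + $56.47 = $11,531.47; interest = $11,531.47 − $7,660.00 = $3,871.47.

$3,871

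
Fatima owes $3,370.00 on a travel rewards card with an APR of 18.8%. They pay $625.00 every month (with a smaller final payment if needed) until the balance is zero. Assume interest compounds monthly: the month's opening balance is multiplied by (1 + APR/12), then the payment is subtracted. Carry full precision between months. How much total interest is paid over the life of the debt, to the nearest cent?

Monthly rate r = 18.8%/12 = 1.56667% = 0.0156667.
Payoff takes n = ⌈−ln(1 − rB₀/P)/ln(1+r)⌉ = ⌈5.677⌉ = 6 payments; the last is $424.47.
Total paid = 5·$625.00 + $424.47 = $3,549.47.
Total interest = total paid − principal = $3,549.47 − $3,370.00 = $179.47.

$179.47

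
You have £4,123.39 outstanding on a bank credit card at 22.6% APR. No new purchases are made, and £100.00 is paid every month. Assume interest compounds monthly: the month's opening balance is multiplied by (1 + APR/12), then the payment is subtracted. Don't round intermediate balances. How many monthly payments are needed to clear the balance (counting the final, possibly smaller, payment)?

Monthly rate r = 22.6%/12 = 1.88333% = 0.0188333.
Recurrence: B ← B·(1+r) − £100.00.
Month 1: interest £77.66; balance after payment £4,101.05.
Month 2: interest £77.24; balance after payment £4,078.28.
Closed form: n = −ln(1 − rB₀/P)/ln(1+r) = −ln(0.22343)/ln(1.01883) ≈ 80.322, so the balance reaches zero during payment 81.

81 months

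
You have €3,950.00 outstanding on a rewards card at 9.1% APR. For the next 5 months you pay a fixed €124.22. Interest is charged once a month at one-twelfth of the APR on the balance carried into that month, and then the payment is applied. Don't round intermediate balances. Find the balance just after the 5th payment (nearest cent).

€3,471.47

Monthly rate r = 9.1%/12 = 0.758333% = 0.00758333.
Each month: B ← B·(1+r) − €124.22.
Month 1: interest €29.95; balance after payment €3,855.73.
Month 2: interest €29.24; balance after payment €3,760.75.
Month 3: interest €28.52; balance after payment €3,665.05.
Month 4: interest €27.79; balance after payment €3,568.63.
Month 5: interest €27.06; balance after payment €3,471.47.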